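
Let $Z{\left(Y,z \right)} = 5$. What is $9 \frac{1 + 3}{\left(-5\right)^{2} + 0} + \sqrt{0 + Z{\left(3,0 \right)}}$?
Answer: $\frac{36}{25} + \sqrt{5} \approx 3.6761$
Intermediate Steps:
$9 \frac{1 + 3}{\left(-5\right)^{2} + 0} + \sqrt{0 + Z{\left(3,0 \right)}} = 9 \frac{1 + 3}{\left(-5\right)^{2} + 0} + \sqrt{0 + 5} = 9 \frac{4}{25 + 0} + \sqrt{5} = 9 \cdot \frac{4}{25} + \sqrt{5} = \frac{36}{25} + \sqrt{5}$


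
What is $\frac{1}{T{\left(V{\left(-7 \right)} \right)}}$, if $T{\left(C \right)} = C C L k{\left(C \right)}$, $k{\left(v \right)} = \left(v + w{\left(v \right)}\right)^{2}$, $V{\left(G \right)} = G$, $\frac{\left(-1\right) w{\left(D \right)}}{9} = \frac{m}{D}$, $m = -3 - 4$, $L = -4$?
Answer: $- \frac{1}{50176} \approx -1.993 \cdot 10^{-5}$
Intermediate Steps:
$m = -7$ ($m = -3 - 4 = -7$)
$w{\left(D \right)} = \frac{63}{D}$ ($w{\left(D \right)} = - 9 \left(- \frac{7}{D}\right) = \frac{63}{D}$)
$k{\left(v \right)} = \left(v + \frac{63}{v}\right)^{2}$
$T{\left(C \right)} = - 4 \left(63 + C^{2}\right)^{2}$ ($T{\left(C \right)} = C C \left(-4\right) \frac{\left(63 + C^{2}\right)^{2}}{C^{2}} = C^{2} \left(-4\right) \frac{\left(63 + C^{2}\right)^{2}}{C^{2}} = - 4 C^{2} \frac{\left(63 + C^{2}\right)^{2}}{C^{2}} = - 4 \left(63 + C^{2}\right)^{2}$)
$\frac{1}{T{\left(V{\left(-7 \right)} \right)}} = \frac{1}{\left(-4\right) \left(63 + \left(-7\right)^{2}\right)^{2}} = \frac{1}{\left(-4\right) \left(63 + 49\right)^{2}} = \frac{1}{\left(-4\right) 112^{2}} = \frac{1}{\left(-4\right) 12544} = \frac{1}{-50176} = - \frac{1}{50176}$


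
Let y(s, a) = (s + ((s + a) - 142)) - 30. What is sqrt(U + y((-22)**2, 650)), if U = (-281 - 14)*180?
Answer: I*sqrt(51654) ≈ 227.28*I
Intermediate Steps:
y(s, a) = -172 + a + 2*s (y(s, a) = (s + ((a + s) - 142)) - 30 = (s + (-142 + a + s)) - 30 = (-142 + a + 2*s) - 30 = -172 + a + 2*s)
U = -53100 (U = -295*180 = -53100)
sqrt(U + y((-22)**2, 650)) = sqrt(-53100 + (-172 + 650 + 2*(-22)**2)) = sqrt(-53100 + (-172 + 650 + 2*484)) = sqrt(-53100 + (-172 + 650 + 968)) = sqrt(-53100 + 1446) = sqrt(-51654) = I*sqrt(51654)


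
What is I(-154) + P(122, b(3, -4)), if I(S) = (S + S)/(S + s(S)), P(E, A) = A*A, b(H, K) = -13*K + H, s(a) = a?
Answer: 3026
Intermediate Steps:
b(H, K) = H - 13*K
P(E, A) = A**2
I(S) = 1 (I(S) = (S + S)/(S + S) = (2*S)/((2*S)) = (2*S)*(1/(2*S)) = 1)
I(-154) + P(122, b(3, -4)) = 1 + (3 - 13*(-4))**2 = 1 + (3 + 52)**2 = 1 + 55**2 = 1 + 3025 = 3026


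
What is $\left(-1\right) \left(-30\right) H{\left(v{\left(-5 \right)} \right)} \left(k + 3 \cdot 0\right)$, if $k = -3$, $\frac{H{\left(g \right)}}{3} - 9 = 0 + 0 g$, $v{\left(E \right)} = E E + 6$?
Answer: $-2430$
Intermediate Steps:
$v{\left(E \right)} = 6 + E^{2}$ ($v{\left(E \right)} = E^{2} + 6 = 6 + E^{2}$)
$H{\left(g \right)} = 27$ ($H{\left(g \right)} = 27 + 3 \left(0 + 0 g\right) = 27 + 3 \left(0 + 0\right) = 27 + 3 \cdot 0 = 27 + 0 = 27$)
$\left(-1\right) \left(-30\right) H{\left(v{\left(-5 \right)} \right)} \left(k + 3 \cdot 0\right) = \left(-1\right) \left(-30\right) 27 \left(-3 + 3 \cdot 0\right) = 30 \cdot 27 \left(-3 + 0\right) = 810 \left(-3\right) = -2430$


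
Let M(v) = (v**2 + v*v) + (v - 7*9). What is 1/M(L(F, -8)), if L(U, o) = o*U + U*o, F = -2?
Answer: 1/2017 ≈ 0.00049579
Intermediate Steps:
L(U, o) = 2*U*o (L(U, o) = U*o + U*o = 2*U*o)
M(v) = -63 + v + 2*v**2 (M(v) = (v**2 + v**2) + (v - 63) = 2*v**2 + (-63 + v) = -63 + v + 2*v**2)
1/M(L(F, -8)) = 1/(-63 + 2*(-2)*(-8) + 2*(2*(-2)*(-8))**2) = 1/(-63 + 32 + 2*32**2) = 1/(-63 + 32 + 2*1024) = 1/(-63 + 32 + 2048) = 1/2017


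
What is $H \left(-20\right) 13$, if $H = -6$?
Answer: $1560$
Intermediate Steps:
$H \left(-20\right) 13 = \left(-6\right) \left(-20\right) 13 = 120 \cdot 13 = 1560$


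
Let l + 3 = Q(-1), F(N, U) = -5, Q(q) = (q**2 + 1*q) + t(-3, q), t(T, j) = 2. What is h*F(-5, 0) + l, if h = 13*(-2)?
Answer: 129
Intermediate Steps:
Q(q) = 2 + q + q**2 (Q(q) = (q**2 + 1*q) + 2 = (q**2 + q) + 2 = (q + q**2) + 2 = 2 + q + q**2)
l = -1 (l = -3 + (2 - 1 + (-1)**2) = -3 + (2 - 1 + 1) = -3 + 2 = -1)
h = -26
h*F(-5, 0) + l = -26*(-5) - 1 = 130 - 1 = 129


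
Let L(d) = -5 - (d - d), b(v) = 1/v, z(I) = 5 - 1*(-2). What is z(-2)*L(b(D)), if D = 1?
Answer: -35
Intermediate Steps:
z(I) = 7 (z(I) = 5 + 2 = 7)
L(d) = -5 (L(d) = -5 - 1*0 = -5 + 0 = -5)
z(-2)*L(b(D)) = 7*(-5) = -35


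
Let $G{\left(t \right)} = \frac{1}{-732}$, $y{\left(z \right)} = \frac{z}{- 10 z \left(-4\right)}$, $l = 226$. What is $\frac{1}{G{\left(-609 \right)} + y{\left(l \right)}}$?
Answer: $\frac{7320}{173} \approx 42.312$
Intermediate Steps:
$y{\left(z \right)} = \frac{1}{40}$ ($y{\left(z \right)} = \frac{z}{40 z} = z \frac{1}{40 z} = \frac{1}{40}$)
$G{\left(t \right)} = - \frac{1}{732}$
$\frac{1}{G{\left(-609 \right)} + y{\left(l \right)}} = \frac{1}{- \frac{1}{732} + \frac{1}{40}} = \frac{1}{\frac{173}{7320}} = \frac{7320}{173}$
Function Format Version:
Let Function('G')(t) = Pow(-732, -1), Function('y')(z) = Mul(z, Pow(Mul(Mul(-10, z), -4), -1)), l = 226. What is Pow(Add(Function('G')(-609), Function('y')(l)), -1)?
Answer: Rational(7320, 173) ≈ 42.312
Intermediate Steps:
Function('y')(z) = Rational(1, 40) (Function('y')(z) = Mul(z, Pow(Mul(40, z), -1)) = Mul(z, Mul(Rational(1, 40), Pow(z, -1))) = Rational(1, 40))
Function('G')(t) = Rational(-1, 732)
Pow(Add(Function('G')(-609), Function('y')(l)), -1) = Pow(Add(Rational(-1, 732), Rational(1, 40)), -1) = Pow(Rational(173, 7320), -1) = Rational(7320, 173)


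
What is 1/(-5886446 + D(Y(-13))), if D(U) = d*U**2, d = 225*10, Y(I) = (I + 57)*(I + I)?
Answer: 1/2938769554 ≈ 3.4028e-10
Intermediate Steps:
Y(I) = 2*I*(57 + I) (Y(I) = (57 + I)*(2*I) = 2*I*(57 + I))
d = 2250
D(U) = 2250*U**2
1/(-5886446 + D(Y(-13))) = 1/(-5886446 + 2250*(2*(-13)*(57 - 13))**2) = 1/(-5886446 + 2250*(2*(-13)*44)**2) = 1/(-5886446 + 2250*(-1144)**2) = 1/(-5886446 + 2250*1308736) = 1/(-5886446 + 2944656000) = 1/2938769554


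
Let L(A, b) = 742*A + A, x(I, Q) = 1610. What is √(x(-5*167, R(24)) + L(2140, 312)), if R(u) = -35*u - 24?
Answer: √1591630 ≈ 1261.6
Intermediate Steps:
R(u) = -24 - 35*u
L(A, b) = 743*A
√(x(-5*167, R(24)) + L(2140, 312)) = √(1610 + 743*2140) = √(1610 + 1590020) = √1591630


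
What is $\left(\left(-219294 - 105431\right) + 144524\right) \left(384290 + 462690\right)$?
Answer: $-152626642980$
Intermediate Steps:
$\left(\left(-219294 - 105431\right) + 144524\right) \left(384290 + 462690\right) = \left(\left(-219294 - 105431\right) + 144524\right) 846980 = \left(-324725 + 144524\right) 846980 = \left(-180201\right) 846980 = -152626642980$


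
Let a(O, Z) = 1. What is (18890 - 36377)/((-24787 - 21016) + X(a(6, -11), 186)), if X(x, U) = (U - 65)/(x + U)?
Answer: 297279/778640 ≈ 0.38179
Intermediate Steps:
X(x, U) = (-65 + U)/(U + x)
(18890 - 36377)/((-24787 - 21016) + X(a(6, -11), 186)) = (18890 - 36377)/((-24787 - 21016) + (-65 + 186)/(186 + 1)) = -17487/(-45803 + 121/187) = -17487/(-45803 + (1/187)*121) = -17487/(-45803 + 11/17) = -17487/(-778640/17) = -17487*(-17/778640) = 297279/778640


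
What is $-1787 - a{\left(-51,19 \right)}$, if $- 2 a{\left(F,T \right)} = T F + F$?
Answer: $-2297$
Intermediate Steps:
$a{\left(F,T \right)} = - \frac{F}{2} - \frac{F T}{2}$ ($a{\left(F,T \right)} = - \frac{T F + F}{2} = - \frac{F T + F}{2} = - \frac{F + F T}{2} = - \frac{F}{2} - \frac{F T}{2}$)
$-1787 - a{\left(-51,19 \right)} = -1787 - \left(- \frac{1}{2}\right) \left(-51\right) \left(1 + 19\right) = -1787 - \left(- \frac{1}{2}\right) \left(-51\right) 20 = -1787 - 510 = -2297$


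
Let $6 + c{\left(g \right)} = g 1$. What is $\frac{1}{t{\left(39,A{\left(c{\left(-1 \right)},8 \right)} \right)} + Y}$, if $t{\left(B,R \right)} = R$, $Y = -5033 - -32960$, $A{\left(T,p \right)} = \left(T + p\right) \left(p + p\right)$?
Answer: $\frac{1}{27943} \approx 3.5787 \cdot 10^{-5}$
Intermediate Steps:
$c{\left(g \right)} = -6 + g$ ($c{\left(g \right)} = -6 + g 1 = -6 + g$)
$A{\left(T,p \right)} = 2 p \left(T + p\right)$ ($A{\left(T,p \right)} = \left(T + p\right) 2 p = 2 p \left(T + p\right)$)
$Y = 27927$ ($Y = -5033 + 32960 = 27927$)
$\frac{1}{t{\left(39,A{\left(c{\left(-1 \right)},8 \right)} \right)} + Y} = \frac{1}{2 \cdot 8 \left(\left(-6 - 1\right) + 8\right) + 27927} = \frac{1}{2 \cdot 8 \left(-7 + 8\right) + 27927} = \frac{1}{2 \cdot 8 \cdot 1 + 27927} = \frac{1}{16 + 27927} = \frac{1}{27943}$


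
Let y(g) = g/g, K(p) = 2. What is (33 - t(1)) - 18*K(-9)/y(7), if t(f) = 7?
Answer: -10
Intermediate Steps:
y(g) = 1
(33 - t(1)) - 18*K(-9)/y(7) = (33 - 1*7) - 36/1 = (33 - 7) - 36 = 26 - 18*2 = 26 - 36 = -10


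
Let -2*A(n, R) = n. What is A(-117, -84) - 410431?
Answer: -820745/2 ≈ -4.1037e+5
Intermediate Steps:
A(n, R) = -n/2
A(-117, -84) - 410431 = -½*(-117) - 410431 = 117/2 - 410431 = -820745/2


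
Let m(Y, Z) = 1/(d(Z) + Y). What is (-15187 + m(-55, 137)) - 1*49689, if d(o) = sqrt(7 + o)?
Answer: -2789669/43 ≈ -64876.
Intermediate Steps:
m(Y, Z) = 1/(Y + sqrt(7 + Z)) (m(Y, Z) = 1/(sqrt(7 + Z) + Y) = 1/(Y + sqrt(7 + Z)))
(-15187 + m(-55, 137)) - 1*49689 = (-15187 + 1/(-55 + sqrt(7 + 137))) - 1*49689 = (-15187 + 1/(-55 + sqrt(144))) - 49689 = (-15187 + 1/(-55 + 12)) - 49689 = (-15187 + 1/(-43)) - 49689 = (-15187 - 1/43) - 49689 = -653042/43 - 49689 = -2789669/43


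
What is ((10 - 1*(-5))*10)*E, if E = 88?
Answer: 13200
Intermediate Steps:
((10 - 1*(-5))*10)*E = ((10 - 1*(-5))*10)*88 = ((10 + 5)*10)*88 = (15*10)*88 = 150*88 = 13200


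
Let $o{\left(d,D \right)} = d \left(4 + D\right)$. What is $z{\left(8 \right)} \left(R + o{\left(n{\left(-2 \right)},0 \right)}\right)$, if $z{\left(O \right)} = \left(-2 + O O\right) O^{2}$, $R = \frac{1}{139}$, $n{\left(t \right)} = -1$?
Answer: $- \frac{2202240}{139} \approx -15843.0$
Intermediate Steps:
$R = \frac{1}{139} \approx 0.0071942$
$z{\left(O \right)} = O^{2} \left(-2 + O^{2}\right)$ ($z{\left(O \right)} = \left(-2 + O^{2}\right) O^{2} = O^{2} \left(-2 + O^{2}\right)$)
$z{\left(8 \right)} \left(R + o{\left(n{\left(-2 \right)},0 \right)}\right) = 8^{2} \left(-2 + 8^{2}\right) \left(\frac{1}{139} - \left(4 + 0\right)\right) = 64 \left(-2 + 64\right) \left(\frac{1}{139} - 4\right) = 64 \cdot 62 \left(\frac{1}{139} - 4\right) = 3968 \left(- \frac{555}{139}\right) = - \frac{2202240}{139}$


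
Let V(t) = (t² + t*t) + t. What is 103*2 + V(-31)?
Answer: 2097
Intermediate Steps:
V(t) = t + 2*t² (V(t) = (t² + t²) + t = 2*t² + t = t + 2*t²)
103*2 + V(-31) = 103*2 - 31*(1 + 2*(-31)) = 206 - 31*(1 - 62) = 206 - 31*(-61) = 206 + 1891 = 2097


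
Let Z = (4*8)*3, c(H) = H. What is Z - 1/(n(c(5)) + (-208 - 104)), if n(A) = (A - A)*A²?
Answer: 29953/312 ≈ 96.003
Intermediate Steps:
Z = 96 (Z = 32*3 = 96)
n(A) = 0 (n(A) = 0*A² = 0)
Z - 1/(n(c(5)) + (-208 - 104)) = 96 - 1/(0 + (-208 - 104)) = 96 - 1/(0 - 312) = 96 - 1/(-312) = 96 - 1*(-1/312) = 96 + 1/312 = 29953/312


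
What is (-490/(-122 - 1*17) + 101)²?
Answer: 211091841/19321 ≈ 10926.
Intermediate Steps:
(-490/(-122 - 1*17) + 101)² = (-490/(-122 - 17) + 101)² = (-490/(-139) + 101)² = (-490*(-1/139) + 101)² = (490/139 + 101)² = (14529/139)² = 211091841/19321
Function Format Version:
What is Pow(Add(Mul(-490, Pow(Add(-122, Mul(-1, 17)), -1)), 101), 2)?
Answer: Rational(211091841, 19321) ≈ 10926.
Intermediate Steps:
Pow(Add(Mul(-490, Pow(Add(-122, Mul(-1, 17)), -1)), 101), 2) = Pow(Add(Mul(-490, Pow(Add(-122, -17), -1)), 101), 2) = Pow(Add(Mul(-490, Pow(-139, -1)), 101), 2) = Pow(Add(Mul(-490, Rational(-1, 139)), 101), 2) = Pow(Add(Rational(490, 139), 101), 2) = Pow(Rational(14529, 139), 2) = Rational(211091841, 19321)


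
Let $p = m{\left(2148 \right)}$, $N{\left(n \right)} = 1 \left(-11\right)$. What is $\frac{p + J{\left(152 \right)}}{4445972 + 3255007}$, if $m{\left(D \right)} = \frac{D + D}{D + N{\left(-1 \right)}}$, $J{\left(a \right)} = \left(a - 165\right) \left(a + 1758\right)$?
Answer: $- \frac{1829566}{567482487} \approx -0.003224$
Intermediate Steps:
$N{\left(n \right)} = -11$
$J{\left(a \right)} = \left(-165 + a\right) \left(1758 + a\right)$
$m{\left(D \right)} = \frac{2 D}{-11 + D}$ ($m{\left(D \right)} = \frac{D + D}{D - 11} = \frac{2 D}{-11 + D}$)
$p = \frac{4296}{2137}$ ($p = 2 \cdot 2148 \frac{1}{-11 + 2148} = 2 \cdot 2148 \cdot \frac{1}{2137} = \frac{4296}{2137} \approx 2.0103$)
$\frac{p + J{\left(152 \right)}}{4445972 + 3255007} = \frac{\frac{4296}{2137} + \left(-290070 + 152^{2} + 1593 \cdot 152\right)}{4445972 + 3255007} = \frac{\frac{4296}{2137} + \left(-290070 + 23104 + 242136\right)}{7700979} = \left(\frac{4296}{2137} - 24830\right) \frac{1}{7700979} = \left(- \frac{53057414}{2137}\right) \frac{1}{7700979} = - \frac{1829566}{567482487}$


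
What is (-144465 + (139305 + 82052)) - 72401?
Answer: 4491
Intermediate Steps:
(-144465 + (139305 + 82052)) - 72401 = (-144465 + 221357) - 72401 = 76892 - 72401 = 4491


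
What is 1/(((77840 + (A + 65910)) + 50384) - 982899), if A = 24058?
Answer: -1/764707 ≈ -1.3077e-6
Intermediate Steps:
1/(((77840 + (A + 65910)) + 50384) - 982899) = 1/(((77840 + (24058 + 65910)) + 50384) - 982899) = 1/(((77840 + 89968) + 50384) - 982899) = 1/((167808 + 50384) - 982899) = 1/(218192 - 982899) = 1/(-764707) = -1/764707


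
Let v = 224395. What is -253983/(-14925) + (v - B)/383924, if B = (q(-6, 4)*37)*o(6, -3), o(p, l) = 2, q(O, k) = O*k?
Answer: 33628590489/1910021900 ≈ 17.606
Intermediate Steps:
B = -1776 (B = (-6*4*37)*2 = -24*37*2 = -888*2 = -1776)
-253983/(-14925) + (v - B)/383924 = -253983/(-14925) + (224395 - 1*(-1776))/383924 = -253983*(-1/14925) + (224395 + 1776)*(1/383924) = 84661/4975 + 226171*(1/383924) = 84661/4975 + 226171/383924 = 33628590489/1910021900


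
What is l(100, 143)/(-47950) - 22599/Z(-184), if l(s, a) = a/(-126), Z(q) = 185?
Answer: -27307270369/223542900 ≈ -122.16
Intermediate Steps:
l(s, a) = -a/126 (l(s, a) = a*(-1/126) = -a/126)
l(100, 143)/(-47950) - 22599/Z(-184) = -1/126*143/(-47950) - 22599/185 = -143/126*(-1/47950) - 22599*1/185 = 143/6041700 - 22599/185 = -27307270369/223542900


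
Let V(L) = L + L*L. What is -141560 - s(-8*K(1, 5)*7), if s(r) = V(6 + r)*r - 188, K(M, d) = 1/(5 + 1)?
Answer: -3815084/27 ≈ -1.4130e+5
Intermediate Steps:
K(M, d) = ⅙ (K(M, d) = 1/6 = ⅙)
V(L) = L + L²
s(r) = -188 + r*(6 + r)*(7 + r) (s(r) = ((6 + r)*(1 + (6 + r)))*r - 188 = ((6 + r)*(7 + r))*r - 188 = r*(6 + r)*(7 + r) - 188 = -188 + r*(6 + r)*(7 + r))
-141560 - s(-8*K(1, 5)*7) = -141560 - (-188 + (-8*⅙*7)*(6 - 8*⅙*7)*(7 - 8*⅙*7)) = -141560 - (-188 + (-4/3*7)*(6 - 4/3*7)*(7 - 4/3*7)) = -141560 - (-188 - 28*(6 - 28/3)*(7 - 28/3)/3) = -141560 - (-188 - 28/3*(-10/3)*(-7/3)) = -141560 - (-188 - 1960/27) = -141560 - 1*(-7036/27) = -141560 + 7036/27 = -3815084/27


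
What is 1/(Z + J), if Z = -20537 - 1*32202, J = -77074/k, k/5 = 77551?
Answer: -387755/20449888019 ≈ -1.8961e-5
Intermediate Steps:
k = 387755 (k = 5*77551 = 387755)
J = -77074/387755 ≈ -0.19877
Z = -52739 (Z = -20537 - 32202 = -52739)
1/(Z + J) = 1/(-52739 - 77074/387755) = 1/(-20449888019/387755) = -387755/20449888019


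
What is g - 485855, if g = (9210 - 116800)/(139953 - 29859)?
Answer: -26744913980/55047 ≈ -4.8586e+5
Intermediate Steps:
g = -53795/55047 (g = -107590/110094 = -107590*1/110094 = -53795/55047 ≈ -0.97726)
g - 485855 = -53795/55047 - 485855 = -26744913980/55047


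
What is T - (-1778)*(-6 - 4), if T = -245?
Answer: -18025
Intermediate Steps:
T - (-1778)*(-6 - 4) = -245 - (-1778)*(-6 - 4) = -245 - (-1778)*(-10) = -245 - 254*70 = -245 - 17780 = -18025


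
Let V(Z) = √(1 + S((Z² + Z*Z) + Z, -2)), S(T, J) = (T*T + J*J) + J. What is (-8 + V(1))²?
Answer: 76 - 32*√3 ≈ 20.574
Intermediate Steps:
S(T, J) = J + J² + T² (S(T, J) = (T² + J²) + J = (J² + T²) + J = J + J² + T²)
V(Z) = √(3 + (Z + 2*Z²)²) (V(Z) = √(1 + (-2 + (-2)² + ((Z² + Z*Z) + Z)²)) = √(1 + (-2 + 4 + ((Z² + Z²) + Z)²)) = √(1 + (-2 + 4 + (2*Z² + Z)²)) = √(1 + (-2 + 4 + (Z + 2*Z²)²)) = √(1 + (2 + (Z + 2*Z²)²)) = √(3 + (Z + 2*Z²)²))
(-8 + V(1))² = (-8 + √(3 + 1²*(1 + 2*1)²))² = (-8 + √(3 + 1*(1 + 2)²))² = (-8 + √(3 + 1*3²))² = (-8 + √(3 + 1*9))² = (-8 + √(3 + 9))² = (-8 + √12)² = (-8 + 2*√3)²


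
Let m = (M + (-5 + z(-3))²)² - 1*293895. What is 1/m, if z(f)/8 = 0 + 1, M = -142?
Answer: -1/276206 ≈ -3.6205e-6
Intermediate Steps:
z(f) = 8 (z(f) = 8*(0 + 1) = 8*1 = 8)
m = -276206 (m = (-142 + (-5 + 8)²)² - 1*293895 = (-142 + 3²)² - 293895 = (-142 + 9)² - 293895 = (-133)² - 293895 = 17689 - 293895 = -276206)
1/m = 1/(-276206) = -1/276206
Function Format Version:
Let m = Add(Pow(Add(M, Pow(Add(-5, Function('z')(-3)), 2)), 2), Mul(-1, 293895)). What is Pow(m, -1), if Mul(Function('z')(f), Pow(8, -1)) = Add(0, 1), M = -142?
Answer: Rational(-1, 276206) ≈ -3.6205e-6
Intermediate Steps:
Function('z')(f) = 8 (Function('z')(f) = Mul(8, Add(0, 1)) = Mul(8, 1) = 8)
m = -276206 (m = Add(Pow(Add(-142, Pow(Add(-5, 8), 2)), 2), Mul(-1, 293895)) = Add(Pow(Add(-142, Pow(3, 2)), 2), -293895) = Add(Pow(Add(-142, 9), 2), -293895) = Add(Pow(-133, 2), -293895) = Add(17689, -293895) = -276206)
Pow(m, -1) = Pow(-276206, -1) = Rational(-1, 276206)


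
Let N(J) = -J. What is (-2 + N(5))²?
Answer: 49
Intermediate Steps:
(-2 + N(5))² = (-2 - 1*5)² = (-2 - 5)² = (-7)² = 49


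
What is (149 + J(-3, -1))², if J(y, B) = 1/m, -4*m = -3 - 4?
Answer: 1096209/49 ≈ 22372.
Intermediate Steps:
m = 7/4 (m = -(-3 - 4)/4 = -¼*(-7) = 7/4 ≈ 1.7500)
J(y, B) = 4/7 (J(y, B) = 1/(7/4) = 4/7)
(149 + J(-3, -1))² = (149 + 4/7)² = (1047/7)² = 1096209/49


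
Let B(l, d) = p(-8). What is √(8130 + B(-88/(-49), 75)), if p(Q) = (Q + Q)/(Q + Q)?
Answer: √8131 ≈ 90.172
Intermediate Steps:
p(Q) = 1 (p(Q) = (2*Q)/((2*Q)) = (2*Q)*(1/(2*Q)) = 1)
B(l, d) = 1
√(8130 + B(-88/(-49), 75)) = √(8130 + 1) = √8131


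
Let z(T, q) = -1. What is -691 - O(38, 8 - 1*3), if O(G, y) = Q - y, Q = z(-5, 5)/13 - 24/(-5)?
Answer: -44897/65 ≈ -690.72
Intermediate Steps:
Q = 307/65 (Q = -1/13 - 24/(-5) = -1*1/13 - 24*(-1/5) = -1/13 + 24/5 = 307/65 ≈ 4.7231)
O(G, y) = 307/65 - y
-691 - O(38, 8 - 1*3) = -691 - (307/65 - (8 - 1*3)) = -691 - (307/65 - (8 - 3)) = -691 - (307/65 - 1*5) = -691 - (307/65 - 5) = -691 - 1*(-18/65) = -691 + 18/65 = -44897/65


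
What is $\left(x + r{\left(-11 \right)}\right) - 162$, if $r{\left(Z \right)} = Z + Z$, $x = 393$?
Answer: $209$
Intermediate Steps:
$r{\left(Z \right)} = 2 Z$
$\left(x + r{\left(-11 \right)}\right) - 162 = \left(393 + 2 \left(-11\right)\right) - 162 = \left(393 - 22\right) - 162 = 371 - 162 = 209$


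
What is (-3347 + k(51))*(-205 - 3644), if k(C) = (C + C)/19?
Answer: 244376859/19 ≈ 1.2862e+7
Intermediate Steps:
k(C) = 2*C/19 (k(C) = (2*C)*(1/19) = 2*C/19)
(-3347 + k(51))*(-205 - 3644) = (-3347 + (2/19)*51)*(-205 - 3644) = (-3347 + 102/19)*(-3849) = -63491/19*(-3849) = 244376859/19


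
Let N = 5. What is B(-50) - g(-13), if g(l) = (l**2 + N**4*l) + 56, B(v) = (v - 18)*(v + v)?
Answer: 14700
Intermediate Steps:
B(v) = 2*v*(-18 + v) (B(v) = (-18 + v)*(2*v) = 2*v*(-18 + v))
g(l) = 56 + l**2 + 625*l (g(l) = (l**2 + 5**4*l) + 56 = (l**2 + 625*l) + 56 = 56 + l**2 + 625*l)
B(-50) - g(-13) = 2*(-50)*(-18 - 50) - (56 + (-13)**2 + 625*(-13)) = 2*(-50)*(-68) - (56 + 169 - 8125) = 6800 - 1*(-7900) = 6800 + 7900 = 14700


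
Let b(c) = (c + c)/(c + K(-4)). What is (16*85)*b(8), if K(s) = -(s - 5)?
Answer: 1280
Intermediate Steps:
K(s) = 5 - s (K(s) = -(-5 + s) = 5 - s)
b(c) = 2*c/(9 + c) (b(c) = (c + c)/(c + (5 - 1*(-4))) = (2*c)/(c + (5 + 4)) = (2*c)/(c + 9) = (2*c)/(9 + c) = 2*c/(9 + c))
(16*85)*b(8) = (16*85)*(2*8/(9 + 8)) = 1360*(2*8/17) = 1360*(2*8*(1/17)) = 1360*(16/17) = 1280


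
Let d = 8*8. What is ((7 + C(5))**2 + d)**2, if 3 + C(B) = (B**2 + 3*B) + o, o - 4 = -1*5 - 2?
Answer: 3045025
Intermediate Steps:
o = -3 (o = 4 + (-1*5 - 2) = 4 + (-5 - 2) = 4 - 7 = -3)
C(B) = -6 + B**2 + 3*B (C(B) = -3 + ((B**2 + 3*B) - 3) = -3 + (-3 + B**2 + 3*B) = -6 + B**2 + 3*B)
d = 64
((7 + C(5))**2 + d)**2 = ((7 + (-6 + 5**2 + 3*5))**2 + 64)**2 = ((7 + (-6 + 25 + 15))**2 + 64)**2 = ((7 + 34)**2 + 64)**2 = (41**2 + 64)**2 = (1681 + 64)**2 = 1745**2 = 3045025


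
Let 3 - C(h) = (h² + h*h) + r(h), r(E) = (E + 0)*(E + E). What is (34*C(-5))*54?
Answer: -178092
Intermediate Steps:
r(E) = 2*E² (r(E) = E*(2*E) = 2*E²)
C(h) = 3 - 4*h² (C(h) = 3 - ((h² + h*h) + 2*h²) = 3 - ((h² + h²) + 2*h²) = 3 - (2*h² + 2*h²) = 3 - 4*h²)
(34*C(-5))*54 = (34*(3 - 4*(-5)²))*54 = (34*(3 - 4*25))*54 = (34*(3 - 100))*54 = (34*(-97))*54 = -3298*54 = -178092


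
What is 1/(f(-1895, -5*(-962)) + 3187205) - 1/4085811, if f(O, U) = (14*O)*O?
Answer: -49375744/218433809496105 ≈ -2.2604e-7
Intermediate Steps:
f(O, U) = 14*O²
1/(f(-1895, -5*(-962)) + 3187205) - 1/4085811 = 1/(14*(-1895)² + 3187205) - 1/4085811 = 1/(14*3591025 + 3187205) - 1*1/4085811 = 1/(50274350 + 3187205) - 1/4085811 = 1/53461555 - 1/4085811 = -49375744/218433809496105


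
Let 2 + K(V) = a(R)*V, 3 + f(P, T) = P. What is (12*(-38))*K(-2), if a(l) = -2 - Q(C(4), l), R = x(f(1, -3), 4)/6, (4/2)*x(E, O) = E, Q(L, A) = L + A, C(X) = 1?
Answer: -1672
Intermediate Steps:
Q(L, A) = A + L
f(P, T) = -3 + P
x(E, O) = E/2
R = -1/6 (R = ((-3 + 1)/2)/6 = ((1/2)*(-2))*(1/6) = -1*1/6 = -1/6 ≈ -0.16667)
a(l) = -3 - l (a(l) = -2 - (l + 1) = -2 - (1 + l) = -2 + (-1 - l) = -3 - l)
K(V) = -2 - 17*V/6 (K(V) = -2 + (-3 - 1*(-1/6))*V = -2 + (-3 + 1/6)*V = -2 - 17*V/6)
(12*(-38))*K(-2) = (12*(-38))*(-2 - 17/6*(-2)) = -456*(-2 + 17/3) = -456*11/3 = -1672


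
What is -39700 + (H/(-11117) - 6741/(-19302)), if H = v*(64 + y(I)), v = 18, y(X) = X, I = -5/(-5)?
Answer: -2839595634481/71526778 ≈ -39700.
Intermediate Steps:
I = 1 (I = -5*(-⅕) = 1)
H = 1170 (H = 18*(64 + 1) = 18*65 = 1170)
-39700 + (H/(-11117) - 6741/(-19302)) = -39700 + (1170/(-11117) - 6741/(-19302)) = -39700 + (1170*(-1/11117) - 6741*(-1/19302)) = -39700 + (-1170/11117 + 2247/6434) = -39700 + 17452119/71526778 = -2839595634481/71526778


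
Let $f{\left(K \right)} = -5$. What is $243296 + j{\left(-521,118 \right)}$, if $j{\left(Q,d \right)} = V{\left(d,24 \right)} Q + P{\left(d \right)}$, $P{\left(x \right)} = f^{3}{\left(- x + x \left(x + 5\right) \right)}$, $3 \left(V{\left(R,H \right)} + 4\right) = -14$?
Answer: $\frac{743059}{3} \approx 2.4769 \cdot 10^{5}$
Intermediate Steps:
$V{\left(R,H \right)} = - \frac{26}{3}$ ($V{\left(R,H \right)} = -4 + \frac{1}{3} \left(-14\right) = -4 - \frac{14}{3} = - \frac{26}{3}$)
$P{\left(x \right)} = -125$ ($P{\left(x \right)} = \left(-5\right)^{3} = -125$)
$j{\left(Q,d \right)} = -125 - \frac{26 Q}{3}$ ($j{\left(Q,d \right)} = - \frac{26 Q}{3} - 125 = -125 - \frac{26 Q}{3}$)
$243296 + j{\left(-521,118 \right)} = 243296 - - \frac{13171}{3} = 243296 + \left(-125 + \frac{13546}{3}\right) = 243296 + \frac{13171}{3} = \frac{743059}{3}$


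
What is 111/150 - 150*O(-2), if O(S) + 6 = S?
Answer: 60037/50 ≈ 1200.7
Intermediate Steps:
O(S) = -6 + S
111/150 - 150*O(-2) = 111/150 - 150*(-6 - 2) = 111*(1/150) - 150*(-8) = 37/50 + 1200 = 60037/50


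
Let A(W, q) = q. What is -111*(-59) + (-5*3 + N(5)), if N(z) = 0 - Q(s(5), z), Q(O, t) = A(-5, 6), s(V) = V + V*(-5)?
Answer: 6528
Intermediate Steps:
s(V) = -4*V (s(V) = V - 5*V = -4*V)
Q(O, t) = 6
N(z) = -6 (N(z) = 0 - 1*6 = 0 - 6 = -6)
-111*(-59) + (-5*3 + N(5)) = -111*(-59) + (-5*3 - 6) = 6549 + (-15 - 6) = 6549 - 21 = 6528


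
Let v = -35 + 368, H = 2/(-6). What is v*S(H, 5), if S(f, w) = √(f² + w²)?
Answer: 111*√226 ≈ 1668.7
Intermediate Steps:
H = -⅓ (H = 2*(-⅙) = -⅓ ≈ -0.33333)
v = 333
v*S(H, 5) = 333*√((-⅓)² + 5²) = 333*√(⅑ + 25) = 333*√(226/9) = 333*(√226/3) = 111*√226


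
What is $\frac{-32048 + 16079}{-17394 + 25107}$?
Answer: $- \frac{5323}{2571} \approx -2.0704$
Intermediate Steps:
$\frac{-32048 + 16079}{-17394 + 25107} = - \frac{15969}{7713} = \left(-15969\right) \frac{1}{7713} = - \frac{5323}{2571}$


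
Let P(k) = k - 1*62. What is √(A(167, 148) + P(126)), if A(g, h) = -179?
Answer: I*√115 ≈ 10.724*I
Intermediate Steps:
P(k) = -62 + k (P(k) = k - 62 = -62 + k)
√(A(167, 148) + P(126)) = √(-179 + (-62 + 126)) = √(-179 + 64) = √(-115) = I*√115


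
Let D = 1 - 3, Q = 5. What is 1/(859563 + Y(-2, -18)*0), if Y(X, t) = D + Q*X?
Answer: 1/859563 ≈ 1.1634e-6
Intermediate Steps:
D = -2
Y(X, t) = -2 + 5*X
1/(859563 + Y(-2, -18)*0) = 1/(859563 + (-2 + 5*(-2))*0) = 1/(859563 + (-2 - 10)*0) = 1/(859563 - 12*0) = 1/(859563 + 0) = 1/859563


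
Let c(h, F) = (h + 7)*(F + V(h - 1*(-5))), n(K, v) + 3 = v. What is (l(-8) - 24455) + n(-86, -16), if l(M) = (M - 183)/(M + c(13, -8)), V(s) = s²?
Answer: -154480079/6312 ≈ -24474.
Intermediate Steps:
n(K, v) = -3 + v
c(h, F) = (7 + h)*(F + (5 + h)²) (c(h, F) = (h + 7)*(F + (h - 1*(-5))²) = (7 + h)*(F + (h + 5)²) = (7 + h)*(F + (5 + h)²))
l(M) = (-183 + M)/(6320 + M) (l(M) = (M - 183)/(M + (7*(-8) + 7*(5 + 13)² - 8*13 + 13*(5 + 13)²)) = (-183 + M)/(M + (-56 + 7*18² - 104 + 13*18²)) = (-183 + M)/(M + (-56 + 7*324 - 104 + 13*324)) = (-183 + M)/(M + (-56 + 2268 - 104 + 4212)) = (-183 + M)/(M + 6320) = (-183 + M)/(6320 + M))
(l(-8) - 24455) + n(-86, -16) = ((-183 - 8)/(6320 - 8) - 24455) + (-3 - 16) = (-191/6312 - 24455) - 19 = -154360151/6312 - 19 = -154480079/6312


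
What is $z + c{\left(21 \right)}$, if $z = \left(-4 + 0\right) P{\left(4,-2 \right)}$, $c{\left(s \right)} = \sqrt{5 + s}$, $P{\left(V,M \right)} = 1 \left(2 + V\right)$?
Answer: $-24 + \sqrt{26} \approx -18.901$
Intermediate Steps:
$P{\left(V,M \right)} = 2 + V$
$z = -24$ ($z = \left(-4 + 0\right) \left(2 + 4\right) = \left(-4\right) 6 = -24$)
$z + c{\left(21 \right)} = -24 + \sqrt{5 + 21} = -24 + \sqrt{26}$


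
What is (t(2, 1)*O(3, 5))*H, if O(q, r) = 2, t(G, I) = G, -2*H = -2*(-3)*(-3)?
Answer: 36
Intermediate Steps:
H = 9 (H = -(-2*(-3))*(-3)/2 = -3*(-3) = -1/2*(-18) = 9)
(t(2, 1)*O(3, 5))*H = (2*2)*9 = 4*9 = 36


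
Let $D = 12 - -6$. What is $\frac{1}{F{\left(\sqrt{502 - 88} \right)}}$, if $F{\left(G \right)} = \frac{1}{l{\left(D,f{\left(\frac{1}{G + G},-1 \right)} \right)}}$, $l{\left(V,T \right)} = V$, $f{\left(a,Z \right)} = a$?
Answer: $18$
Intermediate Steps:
$D = 18$ ($D = 12 + 6 = 18$)
$F{\left(G \right)} = \frac{1}{18}$
$\frac{1}{F{\left(\sqrt{502 - 88} \right)}} = \frac{1}{\frac{1}{18}} = 18$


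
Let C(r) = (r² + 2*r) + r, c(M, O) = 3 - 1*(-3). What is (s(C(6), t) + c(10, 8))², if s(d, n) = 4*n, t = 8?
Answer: 1444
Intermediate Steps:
c(M, O) = 6 (c(M, O) = 3 + 3 = 6)
C(r) = r² + 3*r
(s(C(6), t) + c(10, 8))² = (4*8 + 6)² = (32 + 6)² = 38² = 1444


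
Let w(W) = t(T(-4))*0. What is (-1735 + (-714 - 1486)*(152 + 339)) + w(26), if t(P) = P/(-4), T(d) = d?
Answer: -1081935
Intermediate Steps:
t(P) = -P/4 (t(P) = P*(-¼) = -P/4)
w(W) = 0 (w(W) = -¼*(-4)*0 = 1*0 = 0)
(-1735 + (-714 - 1486)*(152 + 339)) + w(26) = (-1735 + (-714 - 1486)*(152 + 339)) + 0 = (-1735 - 2200*491) + 0 = (-1735 - 1080200) + 0 = -1081935 + 0 = -1081935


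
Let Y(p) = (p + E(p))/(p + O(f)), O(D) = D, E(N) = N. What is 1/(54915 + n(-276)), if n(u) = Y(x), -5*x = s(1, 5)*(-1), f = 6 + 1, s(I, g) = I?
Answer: 18/988471 ≈ 1.8210e-5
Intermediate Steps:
f = 7
x = 1/5 (x = -(-1)/5 = -1/5*(-1) = 1/5 ≈ 0.20000)
Y(p) = 2*p/(7 + p) (Y(p) = (p + p)/(p + 7) = (2*p)/(7 + p) = 2*p/(7 + p))
n(u) = 1/18 (n(u) = 2*(1/5)/(7 + 1/5) = 2*(1/5)/(36/5) = 2*(1/5)*(5/36) = 1/18)
1/(54915 + n(-276)) = 1/(54915 + 1/18) = 1/(988471/18) = 18/988471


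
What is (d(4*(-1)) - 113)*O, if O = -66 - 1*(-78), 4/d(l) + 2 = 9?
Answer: -9444/7 ≈ -1349.1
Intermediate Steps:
d(l) = 4/7 (d(l) = 4/(-2 + 9) = 4/7)
O = 12 (O = -66 + 78 = 12)
(d(4*(-1)) - 113)*O = (4/7 - 113)*12 = -787/7*12 = -9444/7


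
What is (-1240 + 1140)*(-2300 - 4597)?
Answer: 689700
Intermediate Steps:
(-1240 + 1140)*(-2300 - 4597) = -100*(-6897) = 689700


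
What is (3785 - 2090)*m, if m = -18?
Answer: -30510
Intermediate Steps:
(3785 - 2090)*m = (3785 - 2090)*(-18) = 1695*(-18) = -30510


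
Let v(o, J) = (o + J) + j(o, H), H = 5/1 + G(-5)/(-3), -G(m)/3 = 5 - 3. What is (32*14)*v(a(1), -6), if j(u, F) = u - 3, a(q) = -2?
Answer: -5824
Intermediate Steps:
G(m) = -6 (G(m) = -3*(5 - 3) = -3*2 = -6)
H = 7 (H = 5/1 - 6/(-3) = 5*1 - 6*(-⅓) = 5 + 2 = 7)
j(u, F) = -3 + u
v(o, J) = -3 + J + 2*o (v(o, J) = (o + J) + (-3 + o) = (J + o) + (-3 + o) = -3 + J + 2*o)
(32*14)*v(a(1), -6) = (32*14)*(-3 - 6 + 2*(-2)) = 448*(-3 - 6 - 4) = 448*(-13) = -5824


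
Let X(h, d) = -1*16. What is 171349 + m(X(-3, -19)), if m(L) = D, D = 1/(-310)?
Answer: 53118189/310 ≈ 1.7135e+5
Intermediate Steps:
X(h, d) = -16
D = -1/310 ≈ -0.0032258
m(L) = -1/310
171349 + m(X(-3, -19)) = 171349 - 1/310 = 53118189/310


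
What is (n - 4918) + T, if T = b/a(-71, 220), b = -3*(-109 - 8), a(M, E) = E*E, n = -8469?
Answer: -647930449/48400 ≈ -13387.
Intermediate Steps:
a(M, E) = E**2
b = 351 (b = -3*(-117) = 351)
T = 351/48400 (T = 351/(220**2) = 351/48400 ≈ 0.0072521)
(n - 4918) + T = (-8469 - 4918) + 351/48400 = -13387 + 351/48400 = -647930449/48400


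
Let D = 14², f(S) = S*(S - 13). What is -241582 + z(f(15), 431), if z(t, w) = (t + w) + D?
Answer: -240925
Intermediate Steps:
f(S) = S*(-13 + S)
D = 196
z(t, w) = 196 + t + w (z(t, w) = (t + w) + 196 = 196 + t + w)
-241582 + z(f(15), 431) = -241582 + (196 + 15*(-13 + 15) + 431) = -241582 + (196 + 15*2 + 431) = -241582 + (196 + 30 + 431) = -241582 + 657 = -240925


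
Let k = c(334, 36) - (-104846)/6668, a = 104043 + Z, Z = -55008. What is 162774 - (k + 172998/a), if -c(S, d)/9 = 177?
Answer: 1279429141433/7784890 ≈ 1.6435e+5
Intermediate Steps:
c(S, d) = -1593 (c(S, d) = -9*177 = -1593)
a = 49035 (a = 104043 - 55008 = 49035)
k = -5258639/3334 (k = -1593 - (-104846)/6668 = -1593 - 1*(-52423/3334) = -1593 + 52423/3334 = -5258639/3334 ≈ -1577.3)
162774 - (k + 172998/a) = 162774 - (-5258639/3334 + 172998/49035) = 162774 - (-5258639/3334 + 172998*(1/49035)) = 162774 - (-5258639/3334 + 8238/2335) = 162774 - 1*(-12251456573/7784890) = 162774 + 12251456573/7784890 = 1279429141433/7784890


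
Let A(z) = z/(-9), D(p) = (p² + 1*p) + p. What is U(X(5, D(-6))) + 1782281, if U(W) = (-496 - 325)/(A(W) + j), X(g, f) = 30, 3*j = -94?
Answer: 185359687/104 ≈ 1.7823e+6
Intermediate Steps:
D(p) = p² + 2*p (D(p) = (p² + p) + p = (p + p²) + p = p² + 2*p)
A(z) = -z/9 (A(z) = z*(-⅑) = -z/9)
j = -94/3 (j = (⅓)*(-94) = -94/3 ≈ -31.333)
U(W) = -821/(-94/3 - W/9) (U(W) = (-496 - 325)/(-W/9 - 94/3) = -821/(-94/3 - W/9))
U(X(5, D(-6))) + 1782281 = 7389/(282 + 30) + 1782281 = 7389/312 + 1782281 = 7389*(1/312) + 1782281 = 2463/104 + 1782281 = 185359687/104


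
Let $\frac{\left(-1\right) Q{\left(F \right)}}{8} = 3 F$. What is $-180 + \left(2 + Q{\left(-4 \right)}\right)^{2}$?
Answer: $9424$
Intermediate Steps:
$Q{\left(F \right)} = - 24 F$ ($Q{\left(F \right)} = - 8 \cdot 3 F = - 24 F$)
$-180 + \left(2 + Q{\left(-4 \right)}\right)^{2} = -180 + \left(2 - -96\right)^{2} = -180 + \left(2 + 96\right)^{2} = -180 + 98^{2} = -180 + 9604 = 9424$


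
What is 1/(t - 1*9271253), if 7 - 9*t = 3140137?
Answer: -3/28860469 ≈ -1.0395e-7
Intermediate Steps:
t = -1046710/3 (t = 7/9 - ⅑*3140137 = 7/9 - 3140137/9 = -1046710/3 ≈ -3.4890e+5)
1/(t - 1*9271253) = 1/(-1046710/3 - 1*9271253) = 1/(-1046710/3 - 9271253) = 1/(-28860469/3) = -3/28860469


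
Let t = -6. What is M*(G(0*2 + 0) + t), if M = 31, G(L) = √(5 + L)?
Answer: -186 + 31*√5 ≈ -116.68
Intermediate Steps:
M*(G(0*2 + 0) + t) = 31*(√(5 + (0*2 + 0)) - 6) = 31*(√(5 + (0 + 0)) - 6) = 31*(√(5 + 0) - 6) = 31*(√5 - 6) = 31*(-6 + √5) = -186 + 31*√5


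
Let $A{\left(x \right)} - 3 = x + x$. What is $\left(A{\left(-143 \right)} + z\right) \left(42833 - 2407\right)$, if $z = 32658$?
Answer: $1308791750$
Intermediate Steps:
$A{\left(x \right)} = 3 + 2 x$ ($A{\left(x \right)} = 3 + \left(x + x\right) = 3 + 2 x$)
$\left(A{\left(-143 \right)} + z\right) \left(42833 - 2407\right) = \left(\left(3 + 2 \left(-143\right)\right) + 32658\right) \left(42833 - 2407\right) = \left(\left(3 - 286\right) + 32658\right) 40426 = \left(-283 + 32658\right) 40426 = 32375 \cdot 40426 = 1308791750$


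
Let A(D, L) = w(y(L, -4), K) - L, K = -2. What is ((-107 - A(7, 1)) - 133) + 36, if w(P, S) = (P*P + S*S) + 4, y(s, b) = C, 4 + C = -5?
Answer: -292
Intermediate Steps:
C = -9 (C = -4 - 5 = -9)
y(s, b) = -9
w(P, S) = 4 + P² + S² (w(P, S) = (P² + S²) + 4 = 4 + P² + S²)
A(D, L) = 89 - L (A(D, L) = (4 + (-9)² + (-2)²) - L = (4 + 81 + 4) - L = 89 - L)
((-107 - A(7, 1)) - 133) + 36 = ((-107 - (89 - 1*1)) - 133) + 36 = ((-107 - (89 - 1)) - 133) + 36 = ((-107 - 1*88) - 133) + 36 = ((-107 - 88) - 133) + 36 = (-195 - 133) + 36 = -328 + 36 = -292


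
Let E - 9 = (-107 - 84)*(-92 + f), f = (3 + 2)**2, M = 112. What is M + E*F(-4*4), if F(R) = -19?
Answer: -243202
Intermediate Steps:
f = 25 (f = 5**2 = 25)
E = 12806 (E = 9 + (-107 - 84)*(-92 + 25) = 9 - 191*(-67) = 9 + 12797 = 12806)
M + E*F(-4*4) = 112 + 12806*(-19) = 112 - 243314 = -243202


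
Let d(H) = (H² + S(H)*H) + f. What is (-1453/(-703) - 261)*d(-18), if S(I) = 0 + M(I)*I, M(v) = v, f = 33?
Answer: 996614250/703 ≈ 1.4177e+6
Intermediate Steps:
S(I) = I² (S(I) = 0 + I*I = 0 + I² = I²)
d(H) = 33 + H² + H³ (d(H) = (H² + H²*H) + 33 = (H² + H³) + 33 = 33 + H² + H³)
(-1453/(-703) - 261)*d(-18) = (-1453/(-703) - 261)*(33 + (-18)² + (-18)³) = (-1453*(-1/703) - 261)*(33 + 324 - 5832) = (1453/703 - 261)*(-5475) = -182030/703*(-5475) = 996614250/703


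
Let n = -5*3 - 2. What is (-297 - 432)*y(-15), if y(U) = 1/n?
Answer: 729/17 ≈ 42.882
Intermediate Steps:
n = -17 (n = -15 - 2 = -17)
y(U) = -1/17 (y(U) = 1/(-17) = -1/17)
(-297 - 432)*y(-15) = (-297 - 432)*(-1/17) = -729*(-1/17) = 729/17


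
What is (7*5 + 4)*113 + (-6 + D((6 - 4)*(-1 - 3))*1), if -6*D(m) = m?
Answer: 13207/3 ≈ 4402.3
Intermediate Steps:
D(m) = -m/6
(7*5 + 4)*113 + (-6 + D((6 - 4)*(-1 - 3))*1) = (7*5 + 4)*113 + (-6 - (6 - 4)*(-1 - 3)/6*1) = (35 + 4)*113 + (-6 - (-4)/3*1) = 39*113 + (-6 - ⅙*(-8)*1) = 4407 + (-6 + (4/3)*1) = 4407 + (-6 + 4/3) = 4407 - 14/3 = 13207/3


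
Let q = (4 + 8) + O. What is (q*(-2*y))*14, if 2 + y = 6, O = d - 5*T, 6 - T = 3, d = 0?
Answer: 336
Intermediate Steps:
T = 3 (T = 6 - 1*3 = 6 - 3 = 3)
O = -15 (O = 0 - 5*3 = 0 - 15 = -15)
y = 4 (y = -2 + 6 = 4)
q = -3 (q = (4 + 8) - 15 = 12 - 15 = -3)
(q*(-2*y))*14 = -(-6)*4*14 = -3*(-8)*14 = 24*14 = 336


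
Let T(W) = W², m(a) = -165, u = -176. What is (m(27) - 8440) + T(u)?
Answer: 22371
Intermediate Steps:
(m(27) - 8440) + T(u) = (-165 - 8440) + (-176)² = -8605 + 30976 = 22371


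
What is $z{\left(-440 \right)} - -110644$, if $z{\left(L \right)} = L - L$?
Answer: $110644$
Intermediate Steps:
$z{\left(L \right)} = 0$
$z{\left(-440 \right)} - -110644 = 0 - -110644 = 0 + 110644 = 110644$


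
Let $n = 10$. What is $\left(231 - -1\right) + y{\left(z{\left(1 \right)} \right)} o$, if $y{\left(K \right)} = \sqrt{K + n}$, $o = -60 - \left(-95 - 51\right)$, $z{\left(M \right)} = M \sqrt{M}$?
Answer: $232 + 86 \sqrt{11} \approx 517.23$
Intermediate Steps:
$z{\left(M \right)} = M^{\frac{3}{2}}$
$o = 86$ ($o = -60 - -146 = -60 + 146 = 86$)
$y{\left(K \right)} = \sqrt{10 + K}$ ($y{\left(K \right)} = \sqrt{K + 10} = \sqrt{10 + K}$)
$\left(231 - -1\right) + y{\left(z{\left(1 \right)} \right)} o = \left(231 - -1\right) + \sqrt{10 + 1^{\frac{3}{2}}} \cdot 86 = \left(231 + 1\right) + \sqrt{10 + 1} \cdot 86 = 232 + \sqrt{11} \cdot 86 = 232 + 86 \sqrt{11}$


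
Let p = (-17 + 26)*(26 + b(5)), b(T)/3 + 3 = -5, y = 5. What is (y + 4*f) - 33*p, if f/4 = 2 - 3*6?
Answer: -845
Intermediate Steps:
f = -64 (f = 4*(2 - 3*6) = 4*(2 - 18) = 4*(-16) = -64)
b(T) = -24 (b(T) = -9 + 3*(-5) = -9 - 15 = -24)
p = 18 (p = (-17 + 26)*(26 - 24) = 9*2 = 18)
(y + 4*f) - 33*p = (5 + 4*(-64)) - 33*18 = (5 - 256) - 594 = -251 - 594 = -845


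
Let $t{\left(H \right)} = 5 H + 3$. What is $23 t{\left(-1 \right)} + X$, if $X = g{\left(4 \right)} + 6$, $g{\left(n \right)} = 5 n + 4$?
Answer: $-16$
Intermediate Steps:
$g{\left(n \right)} = 4 + 5 n$
$t{\left(H \right)} = 3 + 5 H$
$X = 30$ ($X = \left(4 + 5 \cdot 4\right) + 6 = \left(4 + 20\right) + 6 = 24 + 6 = 30$)
$23 t{\left(-1 \right)} + X = 23 \left(3 + 5 \left(-1\right)\right) + 30 = 23 \left(3 - 5\right) + 30 = 23 \left(-2\right) + 30 = -46 + 30 = -16$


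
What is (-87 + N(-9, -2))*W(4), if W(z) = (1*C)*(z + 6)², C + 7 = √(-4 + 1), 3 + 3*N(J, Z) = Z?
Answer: 186200/3 - 26600*I*√3/3 ≈ 62067.0 - 15358.0*I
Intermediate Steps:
N(J, Z) = -1 + Z/3
C = -7 + I*√3 (C = -7 + √(-4 + 1) = -7 + √(-3) = -7 + I*√3 ≈ -7.0 + 1.732*I)
W(z) = (6 + z)²*(-7 + I*√3) (W(z) = (1*(-7 + I*√3))*(z + 6)² = (-7 + I*√3)*(6 + z)² = (6 + z)²*(-7 + I*√3))
(-87 + N(-9, -2))*W(4) = (-87 + (-1 + (⅓)*(-2)))*((6 + 4)²*(-7 + I*√3)) = (-87 + (-1 - ⅔))*(10²*(-7 + I*√3)) = (-87 - 5/3)*(100*(-7 + I*√3)) = -266*(-700 + 100*I*√3)/3 = 186200/3 - 26600*I*√3/3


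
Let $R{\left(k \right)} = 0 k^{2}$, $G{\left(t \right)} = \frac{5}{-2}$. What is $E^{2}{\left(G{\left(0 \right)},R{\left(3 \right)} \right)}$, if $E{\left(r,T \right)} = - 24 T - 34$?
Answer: $1156$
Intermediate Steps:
$G{\left(t \right)} = - \frac{5}{2}$ ($G{\left(t \right)} = 5 \left(- \frac{1}{2}\right) = - \frac{5}{2}$)
$R{\left(k \right)} = 0$
$E{\left(r,T \right)} = -34 - 24 T$
$E^{2}{\left(G{\left(0 \right)},R{\left(3 \right)} \right)} = \left(-34 - 0\right)^{2} = \left(-34 + 0\right)^{2} = \left(-34\right)^{2} = 1156$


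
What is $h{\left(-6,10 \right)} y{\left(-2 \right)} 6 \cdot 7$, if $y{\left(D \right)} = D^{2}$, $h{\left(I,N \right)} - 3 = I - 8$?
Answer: $-1848$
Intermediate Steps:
$h{\left(I,N \right)} = -5 + I$ ($h{\left(I,N \right)} = 3 + \left(I - 8\right) = 3 + \left(-8 + I\right) = -5 + I$)
$h{\left(-6,10 \right)} y{\left(-2 \right)} 6 \cdot 7 = \left(-5 - 6\right) \left(-2\right)^{2} \cdot 6 \cdot 7 = \left(-11\right) 4 \cdot 42 = \left(-44\right) 42 = -1848$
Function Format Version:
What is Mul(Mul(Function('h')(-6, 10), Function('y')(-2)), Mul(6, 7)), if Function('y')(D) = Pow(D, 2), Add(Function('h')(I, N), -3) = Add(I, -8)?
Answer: -1848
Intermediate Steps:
Function('h')(I, N) = Add(-5, I) (Function('h')(I, N) = Add(3, Add(I, -8)) = Add(3, Add(-8, I)) = Add(-5, I))
Mul(Mul(Function('h')(-6, 10), Function('y')(-2)), Mul(6, 7)) = Mul(Mul(Add(-5, -6), Pow(-2, 2)), Mul(6, 7)) = Mul(Mul(-11, 4), 42) = Mul(-44, 42) = -1848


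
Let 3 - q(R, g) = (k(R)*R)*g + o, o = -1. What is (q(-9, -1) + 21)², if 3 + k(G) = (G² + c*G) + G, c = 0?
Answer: 355216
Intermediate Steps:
k(G) = -3 + G + G² (k(G) = -3 + ((G² + 0*G) + G) = -3 + ((G² + 0) + G) = -3 + (G² + G) = -3 + (G + G²) = -3 + G + G²)
q(R, g) = 4 - R*g*(-3 + R + R²) (q(R, g) = 3 - (((-3 + R + R²)*R)*g - 1) = 3 - ((R*(-3 + R + R²))*g - 1) = 3 - (R*g*(-3 + R + R²) - 1) = 3 - (-1 + R*g*(-3 + R + R²)) = 3 + (1 - R*g*(-3 + R + R²)) = 4 - R*g*(-3 + R + R²))
(q(-9, -1) + 21)² = ((4 - 1*(-9)*(-1)*(-3 - 9 + (-9)²)) + 21)² = ((4 - 1*(-9)*(-1)*(-3 - 9 + 81)) + 21)² = ((4 - 1*(-9)*(-1)*69) + 21)² = ((4 - 621) + 21)² = (-617 + 21)² = (-596)² = 355216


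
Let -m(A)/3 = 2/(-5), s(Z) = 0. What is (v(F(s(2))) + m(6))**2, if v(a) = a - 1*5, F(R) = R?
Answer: 361/25 ≈ 14.440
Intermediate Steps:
m(A) = 6/5 (m(A) = -6/(-5) = -6*(-1)/5 = -3*(-2/5) = 6/5)
v(a) = -5 + a (v(a) = a - 5 = -5 + a)
(v(F(s(2))) + m(6))**2 = ((-5 + 0) + 6/5)**2 = (-5 + 6/5)**2 = (-19/5)**2 = 361/25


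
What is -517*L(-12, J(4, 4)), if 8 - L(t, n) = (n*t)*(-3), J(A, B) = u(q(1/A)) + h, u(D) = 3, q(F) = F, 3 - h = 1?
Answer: 88924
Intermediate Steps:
h = 2 (h = 3 - 1*1 = 3 - 1 = 2)
J(A, B) = 5 (J(A, B) = 3 + 2 = 5)
L(t, n) = 8 + 3*n*t (L(t, n) = 8 - n*t*(-3) = 8 - (-3)*n*t = 8 + 3*n*t)
-517*L(-12, J(4, 4)) = -517*(8 + 3*5*(-12)) = -517*(8 - 180) = -517*(-172) = 88924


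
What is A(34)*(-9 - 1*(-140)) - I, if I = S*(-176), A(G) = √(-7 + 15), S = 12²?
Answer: 25344 + 262*√2 ≈ 25715.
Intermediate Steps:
S = 144
A(G) = 2*√2 (A(G) = √8 = 2*√2)
I = -25344 (I = 144*(-176) = -25344)
A(34)*(-9 - 1*(-140)) - I = (2*√2)*(-9 - 1*(-140)) - 1*(-25344) = (2*√2)*(-9 + 140) + 25344 = (2*√2)*131 + 25344 = 262*√2 + 25344 = 25344 + 262*√2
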